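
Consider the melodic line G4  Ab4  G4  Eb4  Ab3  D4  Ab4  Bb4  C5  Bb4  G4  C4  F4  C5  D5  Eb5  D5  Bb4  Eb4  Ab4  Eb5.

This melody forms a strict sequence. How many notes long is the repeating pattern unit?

There are 21 notes; a 7-note unit gives 3 cells:
G4 Ab4 G4 Eb4 Ab3 D4 Ab4 | Bb4 C5 Bb4 G4 C4 F4 C5 | D5 Eb5 D5 Bb4 Eb4 Ab4 Eb5
Every group is a transposition up a 3rd of the one before; no shorter unit works.

7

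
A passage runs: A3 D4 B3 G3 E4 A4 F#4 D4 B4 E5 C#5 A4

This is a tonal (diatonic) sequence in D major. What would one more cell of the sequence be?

F#5 B5 G5 E5

Taking 4-note groups, the heads are A3, E4, B4: the pattern moves up a 5th.
So cell 4 is F#5 B5 G5 E5.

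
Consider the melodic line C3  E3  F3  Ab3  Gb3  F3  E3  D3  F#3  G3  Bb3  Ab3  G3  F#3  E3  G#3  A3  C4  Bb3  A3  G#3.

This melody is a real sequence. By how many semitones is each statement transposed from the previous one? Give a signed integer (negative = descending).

2

The 7-note cells begin on C3, D3, E3 — each up a 2nd from the last.
C3→D3 is 50 − 48 = 2 semitones.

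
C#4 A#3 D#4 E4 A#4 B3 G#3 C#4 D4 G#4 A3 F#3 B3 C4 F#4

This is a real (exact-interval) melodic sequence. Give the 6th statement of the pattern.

The 5-note cells begin on C#4, B3, A3 — each down a 2nd from the last.
Extending down a 2nd: G3 → F3 → Eb3.
From Eb3 the exact shape gives Eb3 C3 F3 Gb3 C4.

Eb3 C3 F3 Gb3 C4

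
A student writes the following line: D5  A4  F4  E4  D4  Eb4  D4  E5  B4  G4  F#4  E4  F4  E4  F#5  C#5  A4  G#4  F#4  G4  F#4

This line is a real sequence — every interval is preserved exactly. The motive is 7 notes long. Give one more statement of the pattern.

With a 7-note motive the entries are D5, E5, F#5, each up a 2nd from the previous.
Statement 4 starts on G#5 and keeps the same exact contour: G#5 D#5 B4 A#4 G#4 A4 G#4.

G#5 D#5 B4 A#4 G#4 A4 G#4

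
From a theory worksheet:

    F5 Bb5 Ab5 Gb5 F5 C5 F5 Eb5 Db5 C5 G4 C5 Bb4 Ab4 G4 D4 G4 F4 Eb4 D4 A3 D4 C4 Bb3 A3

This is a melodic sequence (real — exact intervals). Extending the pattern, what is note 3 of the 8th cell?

With 5-note cells, note 3 of each statement runs Ab5, Eb5, Bb4, F4, C4.
Each moves down a 4th. Continuing: G3 → D3 → A2.

A2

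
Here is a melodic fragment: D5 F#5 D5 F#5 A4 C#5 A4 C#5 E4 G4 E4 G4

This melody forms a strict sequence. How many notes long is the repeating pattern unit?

12 notes total. Splitting into 3 groups of 4:
D5 F#5 D5 F#5 | A4 C#5 A4 C#5 | E4 G4 E4 G4
Every group is a transposition down a 4th of the one before; no shorter unit works.

4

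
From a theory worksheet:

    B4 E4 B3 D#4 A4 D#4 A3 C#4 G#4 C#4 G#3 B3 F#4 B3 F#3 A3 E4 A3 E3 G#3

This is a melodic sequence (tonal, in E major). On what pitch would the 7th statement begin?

C#4

The 4-note cells begin on B4, A4, G#4, F#4, E4 — each down a 2nd from the last.
Extending the heads down a 2nd: D#4 → C#4.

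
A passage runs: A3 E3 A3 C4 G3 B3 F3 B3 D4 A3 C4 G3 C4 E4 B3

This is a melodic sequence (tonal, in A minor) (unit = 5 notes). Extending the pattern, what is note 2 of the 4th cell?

A3

Grouping in 5s, the 2nd note of each cell is E3, F3, G3.
Each moves up a 2nd; the next is A3.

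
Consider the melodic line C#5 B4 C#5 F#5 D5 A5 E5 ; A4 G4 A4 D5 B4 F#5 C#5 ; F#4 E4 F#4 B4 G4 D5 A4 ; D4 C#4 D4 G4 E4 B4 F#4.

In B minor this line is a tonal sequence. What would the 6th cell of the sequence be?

The 7-note cells begin on C#5, A4, F#4, D4 — each down a 3rd from the last.
Carrying on: B3 → G3.
Statement 6 starts on G3 and keeps the same diatonic contour: G3 F#3 G3 C#4 A3 E4 B3.

G3 F#3 G3 C#4 A3 E4 B3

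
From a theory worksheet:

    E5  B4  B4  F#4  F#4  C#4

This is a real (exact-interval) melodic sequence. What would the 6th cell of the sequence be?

D#3 A#2

With a 2-note motive the entries are E5, B4, F#4, each down a 4th from the previous.
Extending down a 4th: C#4 → G#3 → D#3.
From D#3 the exact shape gives D#3 A#2.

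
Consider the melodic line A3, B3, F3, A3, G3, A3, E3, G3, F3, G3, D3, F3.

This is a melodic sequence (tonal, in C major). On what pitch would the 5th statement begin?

Unit = 4 notes; the statements start on A3, G3, F3, moving down a 2nd each time.
Continuing: E3 → D3. Statement 5 starts on D3.

D3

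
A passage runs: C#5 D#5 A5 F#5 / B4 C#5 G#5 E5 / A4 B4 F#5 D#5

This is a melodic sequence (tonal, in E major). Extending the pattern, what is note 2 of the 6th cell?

The unit is 4 notes. Position-2 pitches of the 3 shown cells: D#5, C#5, B4.
Carrying that down a 2nd forward: A4 → G#4 → F#4.

F#4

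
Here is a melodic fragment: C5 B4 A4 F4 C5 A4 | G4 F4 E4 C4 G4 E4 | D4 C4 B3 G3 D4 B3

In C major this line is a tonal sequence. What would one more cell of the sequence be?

Unit = 6 notes; the statements start on C5, G4, D4, moving down a 4th each time.
Statement 4 starts on A3 and keeps the same diatonic contour: A3 G3 F3 D3 A3 F3.

A3 G3 F3 D3 A3 F3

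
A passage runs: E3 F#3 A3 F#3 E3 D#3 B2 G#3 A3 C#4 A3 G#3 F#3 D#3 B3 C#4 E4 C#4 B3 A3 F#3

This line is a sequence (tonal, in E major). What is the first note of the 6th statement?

Unit = 7 notes; the statements start on E3, G#3, B3, moving up a 3rd each time.
Extending the heads up a 3rd: D#4 → F#4 → A4.

A4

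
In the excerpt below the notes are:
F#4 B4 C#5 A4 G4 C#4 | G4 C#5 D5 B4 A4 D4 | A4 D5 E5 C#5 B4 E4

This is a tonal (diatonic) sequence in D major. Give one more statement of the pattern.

The 6-note cells begin on F#4, G4, A4 — each up a 2nd from the last.
From B4 the diatonic shape gives B4 E5 F#5 D5 C#5 F#4.

B4 E5 F#5 D5 C#5 F#4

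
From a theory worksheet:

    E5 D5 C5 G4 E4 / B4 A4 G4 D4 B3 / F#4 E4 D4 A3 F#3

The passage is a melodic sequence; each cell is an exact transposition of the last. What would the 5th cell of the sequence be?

The 5-note cells begin on E5, B4, F#4 — each down a 4th from the last.
Carrying on: C#4 → G#3.
So cell 5 is G#3 F#3 E3 B2 G#2.

G#3 F#3 E3 B2 G#2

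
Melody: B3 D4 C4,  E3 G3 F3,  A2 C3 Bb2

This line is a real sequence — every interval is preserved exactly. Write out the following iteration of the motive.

Taking 3-note groups, the heads are B3, E3, A2: the pattern moves down a 5th.
From D2 the exact shape gives D2 F2 Eb2.

D2 F2 Eb2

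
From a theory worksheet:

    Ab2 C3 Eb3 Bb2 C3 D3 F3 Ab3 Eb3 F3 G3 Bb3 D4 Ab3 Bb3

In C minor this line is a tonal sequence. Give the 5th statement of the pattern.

Unit = 5 notes; the statements start on Ab2, D3, G3, moving up a 4th each time.
Continuing the starts: C4 → F4.
So cell 5 is F4 Ab4 C5 G4 Ab4.

F4 Ab4 C5 G4 Ab4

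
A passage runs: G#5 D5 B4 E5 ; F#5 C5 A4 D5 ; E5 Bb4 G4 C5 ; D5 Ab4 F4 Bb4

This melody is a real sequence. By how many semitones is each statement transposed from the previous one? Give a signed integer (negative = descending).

-2

Unit = 4 notes; the statements start on G#5, F#5, E5, D5, moving down a 2nd each time.
G#5→F#5 is 78 − 80 = -2 semitones.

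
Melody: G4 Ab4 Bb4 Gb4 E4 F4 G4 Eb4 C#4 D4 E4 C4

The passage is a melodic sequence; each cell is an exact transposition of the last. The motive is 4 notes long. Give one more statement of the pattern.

The 4-note cells begin on G4, E4, C#4 — each down a 3rd from the last.
So cell 4 is A#3 B3 C#4 A3.

A#3 B3 C#4 A3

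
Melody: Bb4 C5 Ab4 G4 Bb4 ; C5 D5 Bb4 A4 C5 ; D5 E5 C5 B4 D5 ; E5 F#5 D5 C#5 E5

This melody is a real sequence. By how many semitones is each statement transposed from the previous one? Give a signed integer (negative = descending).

2

Unit = 5 notes; the statements start on Bb4, C5, D5, E5, moving up a 2nd each time.
Bb4→C5 is 72 − 70 = 2 semitones.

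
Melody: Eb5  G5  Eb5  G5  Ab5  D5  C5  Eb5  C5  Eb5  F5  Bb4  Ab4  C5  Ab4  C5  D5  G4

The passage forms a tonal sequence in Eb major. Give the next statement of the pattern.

F4 Ab4 F4 Ab4 Bb4 Eb4

The 6-note cells begin on Eb5, C5, Ab4 — each down a 3rd from the last.
So cell 4 is F4 Ab4 F4 Ab4 Bb4 Eb4.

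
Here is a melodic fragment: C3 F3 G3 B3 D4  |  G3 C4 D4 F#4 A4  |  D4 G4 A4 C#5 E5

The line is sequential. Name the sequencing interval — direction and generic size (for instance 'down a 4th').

up a 5th

Unit = 5 notes; the statements start on C3, G3, D4, moving up a 5th each time.
C3 to G3 is up a 5th.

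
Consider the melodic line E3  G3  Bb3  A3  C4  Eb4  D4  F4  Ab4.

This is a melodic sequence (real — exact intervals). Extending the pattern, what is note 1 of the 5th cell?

C5

The unit is 3 notes. Position-1 pitches of the 3 shown cells: E3, A3, D4.
Each moves up a 4th. Continuing: G4 → C5.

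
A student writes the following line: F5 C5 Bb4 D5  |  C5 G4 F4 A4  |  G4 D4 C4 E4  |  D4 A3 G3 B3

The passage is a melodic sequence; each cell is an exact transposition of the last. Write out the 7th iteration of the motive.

Taking 4-note groups, the heads are F5, C5, G4, D4: the pattern moves down a 4th.
Extending down a 4th: A3 → E3 → B2.
Statement 7 starts on B2 and keeps the same exact contour: B2 F#2 E2 G#2.

B2 F#2 E2 G#2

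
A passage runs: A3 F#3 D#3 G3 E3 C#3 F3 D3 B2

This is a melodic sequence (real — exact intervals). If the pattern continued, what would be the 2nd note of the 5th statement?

The unit is 3 notes. Position-2 pitches of the 3 shown cells: F#3, E3, D3.
Carrying that down a 2nd forward: C3 → Bb2.

Bb2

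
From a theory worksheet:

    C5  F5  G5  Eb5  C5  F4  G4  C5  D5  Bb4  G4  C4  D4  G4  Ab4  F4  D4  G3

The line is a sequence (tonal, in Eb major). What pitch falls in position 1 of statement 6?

Bb2

With 6-note cells, note 1 of each statement runs C5, G4, D4.
Extending down a 4th: Ab3 → Eb3 → Bb2.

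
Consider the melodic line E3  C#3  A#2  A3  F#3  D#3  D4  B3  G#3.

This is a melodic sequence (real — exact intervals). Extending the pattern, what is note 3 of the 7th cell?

E5

Grouping in 3s, the 3rd note of each cell is A#2, D#3, G#3.
Carrying that up a 4th forward: C#4 → F#4 → B4 → E5.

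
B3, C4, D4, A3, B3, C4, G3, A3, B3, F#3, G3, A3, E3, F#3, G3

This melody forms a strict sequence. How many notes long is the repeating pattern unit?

3

15 notes total. Splitting into 5 groups of 3:
B3 C4 D4 | A3 B3 C4 | G3 A3 B3 | F#3 G3 A3 | E3 F#3 G3
Each cell is the previous one down a 2nd — so the unit is 3 notes.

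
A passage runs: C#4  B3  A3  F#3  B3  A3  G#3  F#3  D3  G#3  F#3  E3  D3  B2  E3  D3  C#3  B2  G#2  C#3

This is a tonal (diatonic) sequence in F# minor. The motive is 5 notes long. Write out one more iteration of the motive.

B2 A2 G#2 E2 A2

Unit = 5 notes; the statements start on C#4, A3, F#3, D3, moving down a 3rd each time.
Statement 5 starts on B2 and keeps the same diatonic contour: B2 A2 G#2 E2 A2.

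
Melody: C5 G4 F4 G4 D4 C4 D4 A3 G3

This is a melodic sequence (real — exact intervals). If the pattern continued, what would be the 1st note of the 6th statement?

With 3-note cells, note 1 of each statement runs C5, G4, D4.
Extending down a 4th: A3 → E3 → B2.

B2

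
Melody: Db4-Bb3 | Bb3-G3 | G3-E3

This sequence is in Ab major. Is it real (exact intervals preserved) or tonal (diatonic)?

Each cell has the same semitone pattern (-3,) — intervals are preserved exactly.
And E3 lies outside Ab major, so the sequence is real rather than tonal.

real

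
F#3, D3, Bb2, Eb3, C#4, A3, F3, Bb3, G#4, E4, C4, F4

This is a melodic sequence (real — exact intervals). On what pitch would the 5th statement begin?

A#5

With a 4-note motive the entries are F#3, C#4, G#4, each up a 5th from the previous.
Extending the heads up a 5th: D#5 → A#5.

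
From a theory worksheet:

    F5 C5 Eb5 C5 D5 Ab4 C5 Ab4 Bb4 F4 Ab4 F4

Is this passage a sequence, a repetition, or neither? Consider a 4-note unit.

sequence

Each 4-note cell is the previous one transposed down a 3rd.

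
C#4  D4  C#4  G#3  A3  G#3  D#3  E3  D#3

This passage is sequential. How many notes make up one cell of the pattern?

3

Try groups of 3 (3 cells in 9 notes):
C#4 D4 C#4 | G#3 A3 G#3 | D#3 E3 D#3
That's a consistent down a 4th shift per cell, and no other grouping gives one.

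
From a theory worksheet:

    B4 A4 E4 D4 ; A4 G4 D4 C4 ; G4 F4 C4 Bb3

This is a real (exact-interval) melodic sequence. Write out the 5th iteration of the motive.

Unit = 4 notes; the statements start on B4, A4, G4, moving down a 2nd each time.
Carrying on: F4 → Eb4.
So cell 5 is Eb4 Db4 Ab3 Gb3.

Eb4 Db4 Ab3 Gb3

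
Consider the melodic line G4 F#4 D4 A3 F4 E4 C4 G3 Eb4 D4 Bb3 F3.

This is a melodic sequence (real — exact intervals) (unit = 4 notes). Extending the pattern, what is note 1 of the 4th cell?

Db4

With 4-note cells, note 1 of each statement runs G4, F4, Eb4.
Each moves down a 2nd; the next is Db4.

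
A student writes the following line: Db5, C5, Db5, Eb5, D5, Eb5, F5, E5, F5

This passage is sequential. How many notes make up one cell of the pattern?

3

Try groups of 3 (3 cells in 9 notes):
Db5 C5 Db5 | Eb5 D5 Eb5 | F5 E5 F5
Every group is a transposition up a 2nd of the one before; no shorter unit works.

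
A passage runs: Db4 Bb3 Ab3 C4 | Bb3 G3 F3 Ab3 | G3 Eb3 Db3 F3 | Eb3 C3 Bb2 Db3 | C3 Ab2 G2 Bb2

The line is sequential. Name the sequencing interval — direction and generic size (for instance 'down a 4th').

down a 3rd

Taking 4-note groups, the heads are Db4, Bb3, G3, Eb3, C3: the pattern moves down a 3rd.
Db4 to Bb3 is down a 3rd.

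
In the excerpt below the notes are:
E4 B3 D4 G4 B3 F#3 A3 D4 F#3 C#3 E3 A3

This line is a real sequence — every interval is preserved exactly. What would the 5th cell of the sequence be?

G#2 D#2 F#2 B2

With a 4-note motive the entries are E4, B3, F#3, each down a 4th from the previous.
Continuing the starts: C#3 → G#2.
Statement 5 starts on G#2 and keeps the same exact contour: G#2 D#2 F#2 B2.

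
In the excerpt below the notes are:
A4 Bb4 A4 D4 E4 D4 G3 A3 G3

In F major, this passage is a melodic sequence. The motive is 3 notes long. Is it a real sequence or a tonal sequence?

tonal

Every note is diatonic to F major.
Cell 1 has +1 semitones from note 1 to 2, but cell 2 has +2 — the interval quality changes while the contour stays the same, which is the hallmark of a tonal sequence.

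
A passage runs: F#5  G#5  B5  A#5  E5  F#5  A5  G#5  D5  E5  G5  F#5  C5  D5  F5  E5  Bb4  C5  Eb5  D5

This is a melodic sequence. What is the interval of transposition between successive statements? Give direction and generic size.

down a 2nd

The 4-note cells begin on F#5, E5, D5, C5, Bb4 — each down a 2nd from the last.
From F#5 to E5: down a 2nd.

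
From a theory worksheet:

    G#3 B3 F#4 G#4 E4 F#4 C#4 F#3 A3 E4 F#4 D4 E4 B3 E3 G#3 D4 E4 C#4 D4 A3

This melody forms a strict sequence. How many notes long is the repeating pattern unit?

7

21 notes total. Splitting into 3 groups of 7:
G#3 B3 F#4 G#4 E4 F#4 C#4 | F#3 A3 E4 F#4 D4 E4 B3 | E3 G#3 D4 E4 C#4 D4 A3
Every group is a transposition down a 2nd of the one before; no shorter unit works.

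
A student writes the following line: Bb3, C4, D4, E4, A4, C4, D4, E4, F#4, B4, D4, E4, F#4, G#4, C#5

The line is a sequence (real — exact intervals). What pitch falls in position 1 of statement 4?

With 5-note cells, note 1 of each statement runs Bb3, C4, D4.
One more up a 2nd gives E4.

E4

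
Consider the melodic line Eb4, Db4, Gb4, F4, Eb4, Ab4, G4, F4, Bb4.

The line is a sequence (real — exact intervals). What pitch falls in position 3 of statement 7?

F#5

Grouping in 3s, the 3rd note of each cell is Gb4, Ab4, Bb4.
Each moves up a 2nd. Continuing: C5 → D5 → E5 → F#5.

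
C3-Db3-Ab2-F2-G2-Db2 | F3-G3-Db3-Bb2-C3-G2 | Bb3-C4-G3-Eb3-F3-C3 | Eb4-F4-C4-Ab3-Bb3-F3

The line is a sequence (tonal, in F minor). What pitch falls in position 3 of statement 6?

The unit is 6 notes. Position-3 pitches of the 4 shown cells: Ab2, Db3, G3, C4.
Each moves up a 4th. Continuing: F4 → Bb4.

Bb4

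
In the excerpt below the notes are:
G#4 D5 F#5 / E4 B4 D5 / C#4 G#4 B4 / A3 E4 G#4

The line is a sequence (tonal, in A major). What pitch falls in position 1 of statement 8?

G#2

With 3-note cells, note 1 of each statement runs G#4, E4, C#4, A3.
Each moves down a 3rd. Continuing: F#3 → D3 → B2 → G#2.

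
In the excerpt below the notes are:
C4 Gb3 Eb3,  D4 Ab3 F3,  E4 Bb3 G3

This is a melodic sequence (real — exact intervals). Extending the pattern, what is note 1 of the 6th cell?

A#4

The unit is 3 notes. Position-1 pitches of the 3 shown cells: C4, D4, E4.
Carrying that up a 2nd forward: F#4 → G#4 → A#4.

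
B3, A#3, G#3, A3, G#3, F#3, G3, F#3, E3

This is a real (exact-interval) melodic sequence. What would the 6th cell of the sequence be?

With a 3-note motive the entries are B3, A3, G3, each down a 2nd from the previous.
Continuing the starts: F3 → Eb3 → Db3.
So cell 6 is Db3 C3 Bb2.

Db3 C3 Bb2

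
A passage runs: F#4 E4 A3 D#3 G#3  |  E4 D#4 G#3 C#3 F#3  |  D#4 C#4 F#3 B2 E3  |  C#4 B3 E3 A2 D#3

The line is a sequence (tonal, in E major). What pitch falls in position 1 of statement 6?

The unit is 5 notes. Position-1 pitches of the 4 shown cells: F#4, E4, D#4, C#4.
Extending down a 2nd: B3 → A3.

A3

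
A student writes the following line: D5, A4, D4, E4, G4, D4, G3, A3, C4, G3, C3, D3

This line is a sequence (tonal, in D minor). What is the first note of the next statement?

F3

With a 4-note motive the entries are D5, G4, C4, each down a 5th from the previous.
One more step down a 5th gives F3.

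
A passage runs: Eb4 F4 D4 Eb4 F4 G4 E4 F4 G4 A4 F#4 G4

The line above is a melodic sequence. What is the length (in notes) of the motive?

4

There are 12 notes; a 4-note unit gives 3 cells:
Eb4 F4 D4 Eb4 | F4 G4 E4 F4 | G4 A4 F#4 G4
That's a consistent up a 2nd shift per cell, and no other grouping gives one.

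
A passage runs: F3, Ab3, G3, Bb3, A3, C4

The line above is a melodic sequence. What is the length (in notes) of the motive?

2

6 notes total. Splitting into 3 groups of 2:
F3 Ab3 | G3 Bb3 | A3 C4
Every group is a transposition up a 2nd of the one before; no shorter unit works.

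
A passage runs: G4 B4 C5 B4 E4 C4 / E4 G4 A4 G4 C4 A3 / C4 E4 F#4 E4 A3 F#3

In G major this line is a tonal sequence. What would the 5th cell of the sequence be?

F#3 A3 B3 A3 D3 B2

With a 6-note motive the entries are G4, E4, C4, each down a 3rd from the previous.
Extending down a 3rd: A3 → F#3.
So cell 5 is F#3 A3 B3 A3 D3 B2.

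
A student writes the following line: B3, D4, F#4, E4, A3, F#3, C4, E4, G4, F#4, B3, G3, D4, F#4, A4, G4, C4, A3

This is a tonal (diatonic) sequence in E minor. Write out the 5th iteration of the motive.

The 6-note cells begin on B3, C4, D4 — each up a 2nd from the last.
Continuing the starts: E4 → F#4.
Statement 5 starts on F#4 and keeps the same diatonic contour: F#4 A4 C5 B4 E4 C4.

F#4 A4 C5 B4 E4 C4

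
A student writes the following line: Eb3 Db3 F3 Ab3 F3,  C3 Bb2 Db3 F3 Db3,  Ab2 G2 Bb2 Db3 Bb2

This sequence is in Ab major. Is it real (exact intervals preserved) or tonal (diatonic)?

tonal

Every note is diatonic to Ab major.
Cell 1 has +4 semitones from note 2 to 3, but cell 2 has +3 — the interval quality changes while the contour stays the same, which is the hallmark of a tonal sequence.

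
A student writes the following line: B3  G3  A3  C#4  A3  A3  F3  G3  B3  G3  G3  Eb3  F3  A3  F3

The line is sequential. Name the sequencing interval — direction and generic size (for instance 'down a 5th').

Taking 5-note groups, the heads are B3, A3, G3: the pattern moves down a 2nd.
B3 to A3 is down a 2nd.

down a 2nd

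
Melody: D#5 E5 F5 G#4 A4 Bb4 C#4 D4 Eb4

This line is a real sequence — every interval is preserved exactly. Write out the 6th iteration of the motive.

E2 F2 Gb2

Taking 3-note groups, the heads are D#5, G#4, C#4: the pattern moves down a 5th.
Carrying on: F#3 → B2 → E2.
So cell 6 is E2 F2 Gb2.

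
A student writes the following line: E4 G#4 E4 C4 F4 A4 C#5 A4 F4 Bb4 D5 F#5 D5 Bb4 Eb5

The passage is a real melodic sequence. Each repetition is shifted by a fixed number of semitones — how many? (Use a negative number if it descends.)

5

The 5-note cells begin on E4, A4, D5 — each up a 4th from the last.
Counting half-steps from E4 to A4: 5.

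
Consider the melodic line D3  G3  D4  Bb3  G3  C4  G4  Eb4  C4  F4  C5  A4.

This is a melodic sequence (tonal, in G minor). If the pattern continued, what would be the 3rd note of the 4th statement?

With 4-note cells, note 3 of each statement runs D4, G4, C5.
From C5, up a 4th gives F5.

F5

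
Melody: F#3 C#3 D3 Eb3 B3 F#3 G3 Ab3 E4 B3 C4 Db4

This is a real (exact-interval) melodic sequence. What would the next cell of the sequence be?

With a 4-note motive the entries are F#3, B3, E4, each up a 4th from the previous.
So cell 4 is A4 E4 F4 Gb4.

A4 E4 F4 Gb4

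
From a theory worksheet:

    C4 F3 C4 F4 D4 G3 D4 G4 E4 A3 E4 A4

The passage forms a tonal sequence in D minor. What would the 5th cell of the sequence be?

Unit = 4 notes; the statements start on C4, D4, E4, moving up a 2nd each time.
Carrying on: F4 → G4.
So cell 5 is G4 C4 G4 C5.

G4 C4 G4 C5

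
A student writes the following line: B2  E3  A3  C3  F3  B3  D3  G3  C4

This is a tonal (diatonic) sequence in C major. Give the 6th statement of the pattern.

Unit = 3 notes; the statements start on B2, C3, D3, moving up a 2nd each time.
Carrying on: E3 → F3 → G3.
From G3 the diatonic shape gives G3 C4 F4.

G3 C4 F4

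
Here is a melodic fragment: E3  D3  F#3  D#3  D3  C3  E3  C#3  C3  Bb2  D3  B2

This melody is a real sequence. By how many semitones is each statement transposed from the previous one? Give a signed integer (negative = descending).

-2

Taking 4-note groups, the heads are E3, D3, C3: the pattern moves down a 2nd.
E3 to D3 spans -2 semitones.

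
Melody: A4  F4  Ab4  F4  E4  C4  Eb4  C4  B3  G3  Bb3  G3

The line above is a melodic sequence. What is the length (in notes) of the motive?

12 notes total. Splitting into 3 groups of 4:
A4 F4 Ab4 F4 | E4 C4 Eb4 C4 | B3 G3 Bb3 G3
That's a consistent down a 4th shift per cell, and no other grouping gives one.

4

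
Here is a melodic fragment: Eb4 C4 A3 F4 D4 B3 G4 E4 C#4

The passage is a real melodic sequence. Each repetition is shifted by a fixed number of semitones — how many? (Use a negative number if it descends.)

2

The 3-note cells begin on Eb4, F4, G4 — each up a 2nd from the last.
Eb4 to F4 spans +2 semitones.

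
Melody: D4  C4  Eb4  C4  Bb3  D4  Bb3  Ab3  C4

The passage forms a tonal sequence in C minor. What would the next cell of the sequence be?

Ab3 G3 Bb3

With a 3-note motive the entries are D4, C4, Bb3, each down a 2nd from the previous.
So cell 4 is Ab3 G3 Bb3.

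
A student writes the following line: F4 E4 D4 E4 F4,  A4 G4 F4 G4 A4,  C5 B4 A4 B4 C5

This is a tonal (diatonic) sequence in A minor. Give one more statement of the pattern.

E5 D5 C5 D5 E5

With a 5-note motive the entries are F4, A4, C5, each up a 3rd from the previous.
Statement 4 starts on E5 and keeps the same diatonic contour: E5 D5 C5 D5 E5.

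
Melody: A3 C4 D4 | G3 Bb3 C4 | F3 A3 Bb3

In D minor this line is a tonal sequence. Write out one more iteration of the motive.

E3 G3 A3

The 3-note cells begin on A3, G3, F3 — each down a 2nd from the last.
Statement 4 starts on E3 and keeps the same diatonic contour: E3 G3 A3.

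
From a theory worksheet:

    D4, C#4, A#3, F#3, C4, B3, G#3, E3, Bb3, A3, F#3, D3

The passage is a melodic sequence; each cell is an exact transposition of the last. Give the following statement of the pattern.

Unit = 4 notes; the statements start on D4, C4, Bb3, moving down a 2nd each time.
Statement 4 starts on Ab3 and keeps the same exact contour: Ab3 G3 E3 C3.

Ab3 G3 E3 C3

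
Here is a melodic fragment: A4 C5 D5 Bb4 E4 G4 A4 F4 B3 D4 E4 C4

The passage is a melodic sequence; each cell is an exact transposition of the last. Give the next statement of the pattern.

F#3 A3 B3 G3

Unit = 4 notes; the statements start on A4, E4, B3, moving down a 4th each time.
Statement 4 starts on F#3 and keeps the same exact contour: F#3 A3 B3 G3.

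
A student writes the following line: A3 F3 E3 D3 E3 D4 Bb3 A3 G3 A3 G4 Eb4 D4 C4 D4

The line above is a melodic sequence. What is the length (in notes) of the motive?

Try groups of 5 (3 cells in 15 notes):
A3 F3 E3 D3 E3 | D4 Bb3 A3 G3 A3 | G4 Eb4 D4 C4 D4
Each cell is the previous one up a 4th — so the unit is 5 notes.

5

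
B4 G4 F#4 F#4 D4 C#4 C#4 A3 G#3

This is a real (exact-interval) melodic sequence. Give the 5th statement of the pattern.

D#3 B2 A#2

Unit = 3 notes; the statements start on B4, F#4, C#4, moving down a 4th each time.
Extending down a 4th: G#3 → D#3.
From D#3 the exact shape gives D#3 B2 A#2.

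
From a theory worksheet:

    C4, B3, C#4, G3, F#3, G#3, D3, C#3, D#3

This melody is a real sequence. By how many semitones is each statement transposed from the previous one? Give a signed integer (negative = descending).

-5

Taking 3-note groups, the heads are C4, G3, D3: the pattern moves down a 4th.
C4 to G3 spans -5 semitones.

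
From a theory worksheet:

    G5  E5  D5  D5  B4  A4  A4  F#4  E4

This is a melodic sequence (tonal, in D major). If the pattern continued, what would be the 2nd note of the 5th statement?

With 3-note cells, note 2 of each statement runs E5, B4, F#4.
Carrying that down a 4th forward: C#4 → G3.

G3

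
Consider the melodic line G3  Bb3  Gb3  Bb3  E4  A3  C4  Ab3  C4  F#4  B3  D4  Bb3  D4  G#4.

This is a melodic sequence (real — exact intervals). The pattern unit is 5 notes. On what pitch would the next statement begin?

C#4

Unit = 5 notes; the statements start on G3, A3, B3, moving up a 2nd each time.
The next head, up a 2nd from B3, is C#4.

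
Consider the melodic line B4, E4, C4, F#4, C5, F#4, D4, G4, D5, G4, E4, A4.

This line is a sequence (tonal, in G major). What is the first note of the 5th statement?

Unit = 4 notes; the statements start on B4, C5, D5, moving up a 2nd each time.
Continuing: E5 → F#5. Statement 5 starts on F#5.

F#5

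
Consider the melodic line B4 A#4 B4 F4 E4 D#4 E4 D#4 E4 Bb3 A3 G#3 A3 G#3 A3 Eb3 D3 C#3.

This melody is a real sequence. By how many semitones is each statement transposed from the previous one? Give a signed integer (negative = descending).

With a 6-note motive the entries are B4, E4, A3, each down a 5th from the previous.
B4→E4 is 64 − 71 = -7 semitones.

-7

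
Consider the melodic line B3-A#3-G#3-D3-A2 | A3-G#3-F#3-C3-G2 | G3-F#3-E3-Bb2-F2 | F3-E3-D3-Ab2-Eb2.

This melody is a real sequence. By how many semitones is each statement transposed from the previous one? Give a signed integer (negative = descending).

With a 5-note motive the entries are B3, A3, G3, F3, each down a 2nd from the previous.
B3→A3 is 57 − 59 = -2 semitones.

-2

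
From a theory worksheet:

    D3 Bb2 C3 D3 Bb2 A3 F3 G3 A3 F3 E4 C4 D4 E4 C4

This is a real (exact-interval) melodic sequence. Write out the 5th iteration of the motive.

Taking 5-note groups, the heads are D3, A3, E4: the pattern moves up a 5th.
Extending up a 5th: B4 → F#5.
Statement 5 starts on F#5 and keeps the same exact contour: F#5 D5 E5 F#5 D5.

F#5 D5 E5 F#5 D5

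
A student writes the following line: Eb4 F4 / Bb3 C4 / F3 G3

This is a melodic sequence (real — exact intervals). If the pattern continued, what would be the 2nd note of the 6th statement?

E2

Grouping in 2s, the 2nd note of each cell is F4, C4, G3.
Extending down a 4th: D3 → A2 → E2.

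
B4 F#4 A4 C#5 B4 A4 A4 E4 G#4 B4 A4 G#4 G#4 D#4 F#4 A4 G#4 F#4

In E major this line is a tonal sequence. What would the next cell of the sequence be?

Taking 6-note groups, the heads are B4, A4, G#4: the pattern moves down a 2nd.
From F#4 the diatonic shape gives F#4 C#4 E4 G#4 F#4 E4.

F#4 C#4 E4 G#4 F#4 E4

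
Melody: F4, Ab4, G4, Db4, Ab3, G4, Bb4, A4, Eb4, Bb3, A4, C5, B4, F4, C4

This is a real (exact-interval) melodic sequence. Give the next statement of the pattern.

Taking 5-note groups, the heads are F4, G4, A4: the pattern moves up a 2nd.
Statement 4 starts on B4 and keeps the same exact contour: B4 D5 C#5 G4 D4.

B4 D5 C#5 G4 D4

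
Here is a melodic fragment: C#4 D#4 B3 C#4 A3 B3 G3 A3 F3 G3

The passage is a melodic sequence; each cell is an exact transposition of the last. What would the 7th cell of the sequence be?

The 2-note cells begin on C#4, B3, A3, G3, F3 — each down a 2nd from the last.
Continuing the starts: Eb3 → Db3.
From Db3 the exact shape gives Db3 Eb3.

Db3 Eb3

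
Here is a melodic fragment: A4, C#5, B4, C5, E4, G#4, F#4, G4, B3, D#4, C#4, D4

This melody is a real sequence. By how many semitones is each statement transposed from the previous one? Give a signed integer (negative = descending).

-5

Unit = 4 notes; the statements start on A4, E4, B3, moving down a 4th each time.
A4→E4 is 64 − 69 = -5 semitones.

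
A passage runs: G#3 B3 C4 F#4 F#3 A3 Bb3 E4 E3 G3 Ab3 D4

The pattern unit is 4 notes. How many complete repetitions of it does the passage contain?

3

12 notes in groups of 4 gives 12/4 = 3 statements.
Starts: G#3, F#3, E3 — each down a 2nd.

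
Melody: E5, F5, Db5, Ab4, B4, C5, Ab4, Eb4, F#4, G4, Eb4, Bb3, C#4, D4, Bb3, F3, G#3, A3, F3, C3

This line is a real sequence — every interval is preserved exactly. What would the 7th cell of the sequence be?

Taking 4-note groups, the heads are E5, B4, F#4, C#4, G#3: the pattern moves down a 4th.
Extending down a 4th: D#3 → A#2.
Statement 7 starts on A#2 and keeps the same exact contour: A#2 B2 G2 D2.

A#2 B2 G2 D2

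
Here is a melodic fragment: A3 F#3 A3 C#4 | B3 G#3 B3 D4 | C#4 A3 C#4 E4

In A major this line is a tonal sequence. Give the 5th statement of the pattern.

With a 4-note motive the entries are A3, B3, C#4, each up a 2nd from the previous.
Carrying on: D4 → E4.
From E4 the diatonic shape gives E4 C#4 E4 G#4.

E4 C#4 E4 G#4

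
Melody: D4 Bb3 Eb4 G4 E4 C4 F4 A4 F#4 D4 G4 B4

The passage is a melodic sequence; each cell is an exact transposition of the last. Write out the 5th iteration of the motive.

Taking 4-note groups, the heads are D4, E4, F#4: the pattern moves up a 2nd.
Continuing the starts: G#4 → A#4.
From A#4 the exact shape gives A#4 F#4 B4 D#5.

A#4 F#4 B4 D#5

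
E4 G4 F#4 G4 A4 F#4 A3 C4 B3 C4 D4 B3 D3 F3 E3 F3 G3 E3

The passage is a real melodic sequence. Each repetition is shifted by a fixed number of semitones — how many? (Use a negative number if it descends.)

-7

The 6-note cells begin on E4, A3, D3 — each down a 5th from the last.
E4→A3 is 57 − 64 = -7 semitones.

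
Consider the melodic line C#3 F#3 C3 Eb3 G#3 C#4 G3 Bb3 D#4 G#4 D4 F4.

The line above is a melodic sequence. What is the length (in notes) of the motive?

There are 12 notes; a 4-note unit gives 3 cells:
C#3 F#3 C3 Eb3 | G#3 C#4 G3 Bb3 | D#4 G#4 D4 F4
Every group is a transposition up a 5th of the one before; no shorter unit works.

4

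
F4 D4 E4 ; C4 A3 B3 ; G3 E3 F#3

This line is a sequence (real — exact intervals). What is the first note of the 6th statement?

Unit = 3 notes; the statements start on F4, C4, G3, moving down a 4th each time.
Extending the heads down a 4th: D3 → A2 → E2.

E2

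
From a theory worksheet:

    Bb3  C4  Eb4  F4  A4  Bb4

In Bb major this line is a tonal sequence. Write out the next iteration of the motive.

With a 2-note motive the entries are Bb3, Eb4, A4, each up a 4th from the previous.
From D5 the diatonic shape gives D5 Eb5.

D5 Eb5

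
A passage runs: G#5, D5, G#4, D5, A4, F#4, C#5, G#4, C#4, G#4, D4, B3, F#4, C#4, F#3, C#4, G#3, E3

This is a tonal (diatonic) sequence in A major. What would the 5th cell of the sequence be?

E3 B2 E2 B2 F#2 D2

Unit = 6 notes; the statements start on G#5, C#5, F#4, moving down a 5th each time.
Continuing the starts: B3 → E3.
So cell 5 is E3 B2 E2 B2 F#2 D2.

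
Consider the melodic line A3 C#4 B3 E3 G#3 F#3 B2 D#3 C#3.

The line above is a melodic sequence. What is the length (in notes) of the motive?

3

Try groups of 3 (3 cells in 9 notes):
A3 C#4 B3 | E3 G#3 F#3 | B2 D#3 C#3
That's a consistent down a 4th shift per cell, and no other grouping gives one.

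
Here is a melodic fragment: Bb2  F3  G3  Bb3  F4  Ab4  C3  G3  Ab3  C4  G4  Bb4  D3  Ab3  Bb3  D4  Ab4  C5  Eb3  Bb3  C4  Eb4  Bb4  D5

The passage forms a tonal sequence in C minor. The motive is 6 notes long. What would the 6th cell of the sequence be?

Unit = 6 notes; the statements start on Bb2, C3, D3, Eb3, moving up a 2nd each time.
Carrying on: F3 → G3.
Statement 6 starts on G3 and keeps the same diatonic contour: G3 D4 Eb4 G4 D5 F5.

G3 D4 Eb4 G4 D5 F5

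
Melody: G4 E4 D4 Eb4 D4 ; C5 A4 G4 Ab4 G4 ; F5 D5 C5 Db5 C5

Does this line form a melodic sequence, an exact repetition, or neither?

sequence

Each 5-note cell is the previous one transposed up a 4th.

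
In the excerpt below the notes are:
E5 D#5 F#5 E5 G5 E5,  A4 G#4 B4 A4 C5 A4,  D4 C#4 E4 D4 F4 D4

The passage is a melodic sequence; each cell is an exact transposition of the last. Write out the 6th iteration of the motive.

The 6-note cells begin on E5, A4, D4 — each down a 5th from the last.
Extending down a 5th: G3 → C3 → F2.
So cell 6 is F2 E2 G2 F2 Ab2 F2.

F2 E2 G2 F2 Ab2 F2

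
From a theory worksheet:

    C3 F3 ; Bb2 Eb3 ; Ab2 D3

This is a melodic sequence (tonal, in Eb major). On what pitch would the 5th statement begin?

The 2-note cells begin on C3, Bb2, Ab2 — each down a 2nd from the last.
Extending the heads down a 2nd: G2 → F2.

F2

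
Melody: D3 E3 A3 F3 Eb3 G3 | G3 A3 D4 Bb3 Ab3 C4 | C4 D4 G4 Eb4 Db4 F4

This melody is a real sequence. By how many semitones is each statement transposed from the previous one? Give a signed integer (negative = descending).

With a 6-note motive the entries are D3, G3, C4, each up a 4th from the previous.
D3→G3 is 55 − 50 = 5 semitones.

5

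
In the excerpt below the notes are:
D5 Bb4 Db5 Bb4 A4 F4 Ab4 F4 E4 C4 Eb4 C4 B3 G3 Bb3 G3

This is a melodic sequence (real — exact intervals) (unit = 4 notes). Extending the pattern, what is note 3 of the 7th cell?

G2

Grouping in 4s, the 3rd note of each cell is Db5, Ab4, Eb4, Bb3.
Each moves down a 4th. Continuing: F3 → C3 → G2.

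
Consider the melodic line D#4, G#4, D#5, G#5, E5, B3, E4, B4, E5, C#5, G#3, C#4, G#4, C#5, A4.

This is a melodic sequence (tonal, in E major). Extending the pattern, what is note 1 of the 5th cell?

With 5-note cells, note 1 of each statement runs D#4, B3, G#3.
Extending down a 3rd: E3 → C#3.

C#3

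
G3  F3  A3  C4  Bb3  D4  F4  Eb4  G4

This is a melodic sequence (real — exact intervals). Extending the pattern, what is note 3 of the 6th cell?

Bb5

With 3-note cells, note 3 of each statement runs A3, D4, G4.
Carrying that up a 4th forward: C5 → F5 → Bb5.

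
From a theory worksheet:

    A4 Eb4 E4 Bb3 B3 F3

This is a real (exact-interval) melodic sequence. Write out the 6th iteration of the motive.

G#2 D2

With a 2-note motive the entries are A4, E4, B3, each down a 4th from the previous.
Carrying on: F#3 → C#3 → G#2.
From G#2 the exact shape gives G#2 D2.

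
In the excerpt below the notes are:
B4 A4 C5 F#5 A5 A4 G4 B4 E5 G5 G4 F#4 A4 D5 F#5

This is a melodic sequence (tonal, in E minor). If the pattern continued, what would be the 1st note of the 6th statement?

D4

The unit is 5 notes. Position-1 pitches of the 3 shown cells: B4, A4, G4.
Carrying that down a 2nd forward: F#4 → E4 → D4.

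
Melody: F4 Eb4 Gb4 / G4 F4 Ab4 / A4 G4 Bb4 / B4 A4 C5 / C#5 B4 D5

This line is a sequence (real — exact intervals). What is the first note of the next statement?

The 3-note cells begin on F4, G4, A4, B4, C#5 — each up a 2nd from the last.
The next head, up a 2nd from C#5, is D#5.

D#5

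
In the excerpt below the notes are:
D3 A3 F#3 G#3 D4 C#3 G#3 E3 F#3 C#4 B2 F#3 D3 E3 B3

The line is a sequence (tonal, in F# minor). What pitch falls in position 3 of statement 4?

C#3

With 5-note cells, note 3 of each statement runs F#3, E3, D3.
Each moves down a 2nd; the next is C#3.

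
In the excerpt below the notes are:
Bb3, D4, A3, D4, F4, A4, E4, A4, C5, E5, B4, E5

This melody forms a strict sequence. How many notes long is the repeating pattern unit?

Try groups of 4 (3 cells in 12 notes):
Bb3 D4 A3 D4 | F4 A4 E4 A4 | C5 E5 B4 E5
That's a consistent up a 5th shift per cell, and no other grouping gives one.

4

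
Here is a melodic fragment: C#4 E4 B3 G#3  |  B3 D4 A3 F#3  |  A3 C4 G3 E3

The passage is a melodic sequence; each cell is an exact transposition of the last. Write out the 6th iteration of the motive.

Taking 4-note groups, the heads are C#4, B3, A3: the pattern moves down a 2nd.
Extending down a 2nd: G3 → F3 → Eb3.
Statement 6 starts on Eb3 and keeps the same exact contour: Eb3 Gb3 Db3 Bb2.

Eb3 Gb3 Db3 Bb2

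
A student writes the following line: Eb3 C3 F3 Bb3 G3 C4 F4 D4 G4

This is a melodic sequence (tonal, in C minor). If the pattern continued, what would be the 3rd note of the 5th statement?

Ab5

Grouping in 3s, the 3rd note of each cell is F3, C4, G4.
Each moves up a 5th. Continuing: D5 → Ab5.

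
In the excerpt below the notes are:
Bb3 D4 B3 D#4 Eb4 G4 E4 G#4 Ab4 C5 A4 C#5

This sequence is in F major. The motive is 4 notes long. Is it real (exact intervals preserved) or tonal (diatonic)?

Each cell has the same semitone pattern (4, -3, 4) — intervals are preserved exactly.
And B3 lies outside F major, so the sequence is real rather than tonal.

real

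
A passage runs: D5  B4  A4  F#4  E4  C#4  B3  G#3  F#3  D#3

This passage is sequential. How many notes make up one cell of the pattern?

2

Try groups of 2 (5 cells in 10 notes):
D5 B4 | A4 F#4 | E4 C#4 | B3 G#3 | F#3 D#3
That's a consistent down a 4th shift per cell, and no other grouping gives one.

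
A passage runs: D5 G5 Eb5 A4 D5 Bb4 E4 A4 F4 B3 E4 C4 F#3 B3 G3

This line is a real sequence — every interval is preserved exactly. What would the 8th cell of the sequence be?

With a 3-note motive the entries are D5, A4, E4, B3, F#3, each down a 4th from the previous.
Continuing the starts: C#3 → G#2 → D#2.
Statement 8 starts on D#2 and keeps the same exact contour: D#2 G#2 E2.

D#2 G#2 E2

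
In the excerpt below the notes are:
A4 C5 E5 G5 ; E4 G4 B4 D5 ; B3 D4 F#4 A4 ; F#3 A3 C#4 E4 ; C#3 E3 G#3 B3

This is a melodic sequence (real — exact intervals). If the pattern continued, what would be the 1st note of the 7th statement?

D#2

Grouping in 4s, the 1st note of each cell is A4, E4, B3, F#3, C#3.
Extending down a 4th: G#2 → D#2.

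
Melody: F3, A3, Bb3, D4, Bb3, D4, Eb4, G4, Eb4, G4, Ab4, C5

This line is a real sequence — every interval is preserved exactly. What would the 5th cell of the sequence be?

The 4-note cells begin on F3, Bb3, Eb4 — each up a 4th from the last.
Carrying on: Ab4 → Db5.
Statement 5 starts on Db5 and keeps the same exact contour: Db5 F5 Gb5 Bb5.

Db5 F5 Gb5 Bb5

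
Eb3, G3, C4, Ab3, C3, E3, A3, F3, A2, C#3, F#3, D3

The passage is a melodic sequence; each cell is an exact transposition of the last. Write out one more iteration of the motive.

The 4-note cells begin on Eb3, C3, A2 — each down a 3rd from the last.
From F#2 the exact shape gives F#2 A#2 D#3 B2.

F#2 A#2 D#3 B2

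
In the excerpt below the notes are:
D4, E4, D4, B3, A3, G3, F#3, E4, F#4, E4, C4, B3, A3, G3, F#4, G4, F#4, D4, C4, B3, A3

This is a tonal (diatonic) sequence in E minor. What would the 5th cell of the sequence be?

The 7-note cells begin on D4, E4, F#4 — each up a 2nd from the last.
Extending up a 2nd: G4 → A4.
So cell 5 is A4 B4 A4 F#4 E4 D4 C4.

A4 B4 A4 F#4 E4 D4 C4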